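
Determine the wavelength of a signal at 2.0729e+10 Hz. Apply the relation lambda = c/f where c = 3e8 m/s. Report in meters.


lambda = c / f = 3.0000e+08 / 2.0729e+10 = 0.01447 m

0.01447 m


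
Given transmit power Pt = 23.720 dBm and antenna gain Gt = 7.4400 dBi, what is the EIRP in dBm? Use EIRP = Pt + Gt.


EIRP = Pt + Gt = 23.720 + 7.4400 = 31.16 dBm

31.16 dBm


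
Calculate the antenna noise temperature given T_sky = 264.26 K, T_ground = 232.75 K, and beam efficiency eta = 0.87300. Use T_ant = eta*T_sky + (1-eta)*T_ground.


T_ant = 0.87300 * 264.26 + (1 - 0.87300) * 232.75 = 260.3 K

260.3 K


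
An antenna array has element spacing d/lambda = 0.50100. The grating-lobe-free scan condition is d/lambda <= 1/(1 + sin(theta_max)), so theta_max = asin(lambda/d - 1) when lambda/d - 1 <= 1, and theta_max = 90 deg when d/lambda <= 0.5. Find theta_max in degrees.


lambda/d - 1 = 1/0.50100 - 1 = 0.9960080
theta_max = asin(0.9960080) = 84.88 deg

84.88 deg


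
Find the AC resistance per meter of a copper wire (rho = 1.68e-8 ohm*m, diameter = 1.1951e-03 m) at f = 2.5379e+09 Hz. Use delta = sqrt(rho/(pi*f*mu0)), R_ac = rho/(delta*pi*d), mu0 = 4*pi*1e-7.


delta = sqrt(1.68e-8 / (pi * 2.5379e+09 * 4*pi*1e-7)) = 1.294904e-06 m
R_ac = 1.68e-8 / (1.294904e-06 * pi * 1.1951e-03) = 3.456 ohm/m

3.456 ohm/m


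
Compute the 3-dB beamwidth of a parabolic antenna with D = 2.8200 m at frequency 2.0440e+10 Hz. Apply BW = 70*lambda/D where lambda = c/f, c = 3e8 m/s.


lambda = c / f = 3.0000e+08 / 2.0440e+10 = 0.01467710 m
BW = 70 * 0.01467710 / 2.8200 = 0.3643 deg

0.3643 deg


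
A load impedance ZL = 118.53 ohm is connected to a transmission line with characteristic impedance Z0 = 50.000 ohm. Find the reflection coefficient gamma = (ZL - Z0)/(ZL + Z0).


gamma = (118.53 - 50.000) / (118.53 + 50.000) = 0.4066

0.4066


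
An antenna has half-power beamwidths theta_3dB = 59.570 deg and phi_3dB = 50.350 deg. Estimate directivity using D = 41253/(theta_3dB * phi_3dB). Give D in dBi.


D_linear = 41253 / (59.570 * 50.350) = 13.75398
D_dBi = 10 * log10(13.75398) = 11.38 dBi

11.38 dBi


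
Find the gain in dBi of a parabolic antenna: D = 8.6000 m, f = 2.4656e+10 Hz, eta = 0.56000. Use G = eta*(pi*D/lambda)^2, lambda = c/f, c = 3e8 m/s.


lambda = c / f = 3.0000e+08 / 2.4656e+10 = 0.01216742 m
G_linear = 0.56000 * (pi * 8.6000 / 0.01216742)^2 = 2.761135e+06
G_dBi = 10 * log10(2.761135e+06) = 64.41 dBi

64.41 dBi


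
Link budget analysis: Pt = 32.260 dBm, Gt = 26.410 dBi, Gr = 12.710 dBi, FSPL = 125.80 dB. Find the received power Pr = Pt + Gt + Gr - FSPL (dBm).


Pr = 32.260 + 26.410 + 12.710 - 125.80 = -54.42 dBm

-54.42 dBm


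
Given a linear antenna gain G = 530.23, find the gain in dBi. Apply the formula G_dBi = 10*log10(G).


G_dBi = 10 * log10(530.23) = 27.24 dBi

27.24 dBi


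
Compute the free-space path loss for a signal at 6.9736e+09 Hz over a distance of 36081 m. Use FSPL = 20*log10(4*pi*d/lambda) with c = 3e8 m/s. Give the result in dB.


lambda = c / f = 3.0000e+08 / 6.9736e+09 = 0.04301939 m
FSPL = 20 * log10(4*pi*36081/0.04301939) = 140.5 dB

140.5 dB


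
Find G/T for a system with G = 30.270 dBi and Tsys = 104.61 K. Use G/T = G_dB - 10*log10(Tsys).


G/T = 30.270 - 10*log10(104.61) = 30.270 - 20.19573 = 10.07 dB/K

10.07 dB/K


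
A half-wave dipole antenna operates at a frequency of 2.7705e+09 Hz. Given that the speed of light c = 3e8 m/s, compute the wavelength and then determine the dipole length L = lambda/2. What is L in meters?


lambda = c / f = 3.0000e+08 / 2.7705e+09 = 0.1082837 m
L = lambda / 2 = 0.1082837 / 2 = 0.05414 m

0.05414 m


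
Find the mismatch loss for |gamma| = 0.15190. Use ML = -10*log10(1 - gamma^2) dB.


ML = -10 * log10(1 - 0.15190^2) = -10 * log10(0.97692639) = 0.1014 dB

0.1014 dB


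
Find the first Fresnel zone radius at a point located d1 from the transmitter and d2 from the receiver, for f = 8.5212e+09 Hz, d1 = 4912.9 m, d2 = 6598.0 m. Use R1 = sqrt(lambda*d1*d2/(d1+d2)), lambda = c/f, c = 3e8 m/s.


lambda = c / f = 3.0000e+08 / 8.5212e+09 = 0.03520631 m
R1 = sqrt(0.03520631 * 4912.9 * 6598.0 / (4912.9 + 6598.0)) = 9.957 m

9.957 m


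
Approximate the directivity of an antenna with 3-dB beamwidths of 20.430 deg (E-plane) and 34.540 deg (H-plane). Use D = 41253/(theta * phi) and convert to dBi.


D_linear = 41253 / (20.430 * 34.540) = 58.46081
D_dBi = 10 * log10(58.46081) = 17.67 dBi

17.67 dBi


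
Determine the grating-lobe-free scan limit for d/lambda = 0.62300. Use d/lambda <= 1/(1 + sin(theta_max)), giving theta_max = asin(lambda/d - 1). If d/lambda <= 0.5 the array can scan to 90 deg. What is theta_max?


lambda/d - 1 = 1/0.62300 - 1 = 0.6051364
theta_max = asin(0.6051364) = 37.24 deg

37.24 deg


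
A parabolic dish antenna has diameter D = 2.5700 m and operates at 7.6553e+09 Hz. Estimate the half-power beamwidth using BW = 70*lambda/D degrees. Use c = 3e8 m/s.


lambda = c / f = 3.0000e+08 / 7.6553e+09 = 0.03918854 m
BW = 70 * 0.03918854 / 2.5700 = 1.067 deg

1.067 deg


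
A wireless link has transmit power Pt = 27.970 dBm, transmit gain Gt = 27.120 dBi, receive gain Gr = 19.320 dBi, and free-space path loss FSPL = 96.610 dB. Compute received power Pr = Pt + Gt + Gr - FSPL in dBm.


Pr = 27.970 + 27.120 + 19.320 - 96.610 = -22.20 dBm

-22.20 dBm


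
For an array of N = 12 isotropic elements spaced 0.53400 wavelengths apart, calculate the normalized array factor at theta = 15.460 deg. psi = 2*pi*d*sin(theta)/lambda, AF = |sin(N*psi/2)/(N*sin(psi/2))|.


psi = 2*pi*0.53400*sin(15.460 deg) = 0.8943864 rad
AF = |sin(12*0.8943864/2) / (12*sin(0.8943864/2))| = 0.1530

0.1530


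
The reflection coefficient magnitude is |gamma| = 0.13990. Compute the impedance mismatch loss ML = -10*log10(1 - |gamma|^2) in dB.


ML = -10 * log10(1 - 0.13990^2) = -10 * log10(0.98042799) = 0.08584 dB

0.08584 dB


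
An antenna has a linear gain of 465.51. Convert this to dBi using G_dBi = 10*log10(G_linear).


G_dBi = 10 * log10(465.51) = 26.68 dBi

26.68 dBi


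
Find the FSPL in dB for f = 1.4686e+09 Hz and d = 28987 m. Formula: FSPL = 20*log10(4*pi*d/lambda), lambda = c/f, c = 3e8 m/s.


lambda = c / f = 3.0000e+08 / 1.4686e+09 = 0.2042762 m
FSPL = 20 * log10(4*pi*28987/0.2042762) = 125.0 dB

125.0 dB


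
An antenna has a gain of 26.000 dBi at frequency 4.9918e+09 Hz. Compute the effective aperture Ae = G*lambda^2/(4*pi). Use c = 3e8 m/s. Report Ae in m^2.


lambda = c / f = 3.0000e+08 / 4.9918e+09 = 0.06009856 m
G_linear = 10^(26.000/10) = 398.1072
Ae = G_linear * lambda^2 / (4*pi) = 398.1072 * 0.06009856^2 / (4*pi) = 0.1144 m^2

0.1144 m^2


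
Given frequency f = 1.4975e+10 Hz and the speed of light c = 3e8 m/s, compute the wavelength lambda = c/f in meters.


lambda = c / f = 3.0000e+08 / 1.4975e+10 = 0.02003 m

0.02003 m


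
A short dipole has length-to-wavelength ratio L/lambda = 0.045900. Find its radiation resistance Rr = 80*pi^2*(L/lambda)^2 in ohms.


Rr = 80 * pi^2 * (0.045900)^2 = 80 * 9.869604 * 2.106810e-03 = 1.663 ohm

1.663 ohm


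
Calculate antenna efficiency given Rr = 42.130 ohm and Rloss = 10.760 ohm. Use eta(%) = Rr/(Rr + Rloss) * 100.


eta = 42.130 / (42.130 + 10.760) * 100 = 79.66%

79.66%


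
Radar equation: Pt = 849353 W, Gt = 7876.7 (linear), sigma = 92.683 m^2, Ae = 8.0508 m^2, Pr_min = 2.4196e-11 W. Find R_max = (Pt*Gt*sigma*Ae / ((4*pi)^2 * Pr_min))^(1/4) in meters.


R^4 = 849353*7876.7*92.683*8.0508 / ((4*pi)^2 * 2.4196e-11) = 1.306497e+21
R_max = 1.306497e+21^0.25 = 190120 m

190120 m


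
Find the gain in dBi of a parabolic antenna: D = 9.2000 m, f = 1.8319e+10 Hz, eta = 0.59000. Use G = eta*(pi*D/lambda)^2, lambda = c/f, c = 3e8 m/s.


lambda = c / f = 3.0000e+08 / 1.8319e+10 = 0.01637644 m
G_linear = 0.59000 * (pi * 9.2000 / 0.01637644)^2 = 1.837758e+06
G_dBi = 10 * log10(1.837758e+06) = 62.64 dBi

62.64 dBi


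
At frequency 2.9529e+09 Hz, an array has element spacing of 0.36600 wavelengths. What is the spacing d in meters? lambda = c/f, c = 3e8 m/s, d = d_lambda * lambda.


lambda = c / f = 3.0000e+08 / 2.9529e+09 = 0.1015950 m
d = 0.36600 * 0.1015950 = 0.03718 m

0.03718 m


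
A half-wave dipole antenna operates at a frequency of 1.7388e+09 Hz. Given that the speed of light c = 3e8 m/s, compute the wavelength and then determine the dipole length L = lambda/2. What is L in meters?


lambda = c / f = 3.0000e+08 / 1.7388e+09 = 0.1725328 m
L = lambda / 2 = 0.1725328 / 2 = 0.08627 m

0.08627 m


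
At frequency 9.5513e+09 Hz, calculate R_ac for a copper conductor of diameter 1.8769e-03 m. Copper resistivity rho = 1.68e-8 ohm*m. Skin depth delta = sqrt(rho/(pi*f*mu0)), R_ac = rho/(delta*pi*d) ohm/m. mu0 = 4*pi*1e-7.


delta = sqrt(1.68e-8 / (pi * 9.5513e+09 * 4*pi*1e-7)) = 6.674881e-07 m
R_ac = 1.68e-8 / (6.674881e-07 * pi * 1.8769e-03) = 4.268 ohm/m

4.268 ohm/m


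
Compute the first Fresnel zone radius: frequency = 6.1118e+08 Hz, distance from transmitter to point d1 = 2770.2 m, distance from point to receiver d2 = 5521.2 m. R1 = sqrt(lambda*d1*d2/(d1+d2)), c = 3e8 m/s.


lambda = c / f = 3.0000e+08 / 6.1118e+08 = 0.4908538 m
R1 = sqrt(0.4908538 * 2770.2 * 5521.2 / (2770.2 + 5521.2)) = 30.09 m

30.09 m


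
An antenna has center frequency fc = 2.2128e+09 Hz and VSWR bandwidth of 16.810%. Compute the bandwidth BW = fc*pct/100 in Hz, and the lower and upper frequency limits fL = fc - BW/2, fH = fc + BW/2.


BW = 2.2128e+09 * 16.810/100 = 3.719717e+08 Hz
fL = 2.2128e+09 - 3.719717e+08/2 = 2.027e+09 Hz
fH = 2.2128e+09 + 3.719717e+08/2 = 2.399e+09 Hz

BW=3.720e+08 Hz, fL=2.027e+09 Hz, fH=2.399e+09 Hz


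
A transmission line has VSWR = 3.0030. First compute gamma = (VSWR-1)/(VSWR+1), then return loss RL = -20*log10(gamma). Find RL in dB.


gamma = (3.0030 - 1) / (3.0030 + 1) = 0.5003747
RL = -20 * log10(0.5003747) = 6.014 dB

6.014 dB


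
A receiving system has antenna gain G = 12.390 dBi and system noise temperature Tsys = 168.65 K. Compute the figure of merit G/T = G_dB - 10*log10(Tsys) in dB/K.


G/T = 12.390 - 10*log10(168.65) = 12.390 - 22.26986 = -9.880 dB/K

-9.880 dB/K


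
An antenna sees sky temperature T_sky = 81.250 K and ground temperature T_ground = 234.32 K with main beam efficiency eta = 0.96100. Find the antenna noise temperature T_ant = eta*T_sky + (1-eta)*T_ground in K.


T_ant = 0.96100 * 81.250 + (1 - 0.96100) * 234.32 = 87.22 K

87.22 K


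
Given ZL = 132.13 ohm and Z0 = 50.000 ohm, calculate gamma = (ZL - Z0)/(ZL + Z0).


gamma = (132.13 - 50.000) / (132.13 + 50.000) = 0.4509

0.4509


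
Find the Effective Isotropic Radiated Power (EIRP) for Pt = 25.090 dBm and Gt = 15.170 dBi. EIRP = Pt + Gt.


EIRP = Pt + Gt = 25.090 + 15.170 = 40.26 dBm

40.26 dBm


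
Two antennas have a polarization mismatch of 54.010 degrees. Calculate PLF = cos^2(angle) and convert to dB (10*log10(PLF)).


PLF_linear = cos^2(54.010 deg) = 0.3453255
PLF_dB = 10 * log10(0.3453255) = -4.618 dB

-4.618 dB


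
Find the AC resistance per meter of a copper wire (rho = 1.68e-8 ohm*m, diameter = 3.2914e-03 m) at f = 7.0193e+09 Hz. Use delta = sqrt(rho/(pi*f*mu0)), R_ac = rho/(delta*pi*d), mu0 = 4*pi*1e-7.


delta = sqrt(1.68e-8 / (pi * 7.0193e+09 * 4*pi*1e-7)) = 7.786242e-07 m
R_ac = 1.68e-8 / (7.786242e-07 * pi * 3.2914e-03) = 2.087 ohm/m

2.087 ohm/m


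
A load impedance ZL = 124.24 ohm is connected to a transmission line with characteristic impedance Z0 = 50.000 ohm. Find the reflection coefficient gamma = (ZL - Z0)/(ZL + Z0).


gamma = (124.24 - 50.000) / (124.24 + 50.000) = 0.4261

0.4261


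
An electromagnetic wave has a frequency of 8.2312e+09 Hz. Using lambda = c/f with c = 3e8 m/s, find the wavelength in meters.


lambda = c / f = 3.0000e+08 / 8.2312e+09 = 0.03645 m

0.03645 m


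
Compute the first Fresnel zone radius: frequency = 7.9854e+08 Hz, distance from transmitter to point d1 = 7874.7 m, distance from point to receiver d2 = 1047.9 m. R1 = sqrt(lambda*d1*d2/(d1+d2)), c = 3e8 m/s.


lambda = c / f = 3.0000e+08 / 7.9854e+08 = 0.3756856 m
R1 = sqrt(0.3756856 * 7874.7 * 1047.9 / (7874.7 + 1047.9)) = 18.64 m

18.64 m


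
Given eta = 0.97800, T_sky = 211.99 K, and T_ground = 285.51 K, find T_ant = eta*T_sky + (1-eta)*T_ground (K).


T_ant = 0.97800 * 211.99 + (1 - 0.97800) * 285.51 = 213.6 K

213.6 K


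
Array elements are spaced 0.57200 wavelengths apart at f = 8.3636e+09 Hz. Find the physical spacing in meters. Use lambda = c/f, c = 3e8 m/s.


lambda = c / f = 3.0000e+08 / 8.3636e+09 = 0.03586972 m
d = 0.57200 * 0.03586972 = 0.02052 m

0.02052 m


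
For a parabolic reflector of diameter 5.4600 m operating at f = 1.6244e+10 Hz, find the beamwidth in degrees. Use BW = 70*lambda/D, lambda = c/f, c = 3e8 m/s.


lambda = c / f = 3.0000e+08 / 1.6244e+10 = 0.01846836 m
BW = 70 * 0.01846836 / 5.4600 = 0.2368 deg

0.2368 deg


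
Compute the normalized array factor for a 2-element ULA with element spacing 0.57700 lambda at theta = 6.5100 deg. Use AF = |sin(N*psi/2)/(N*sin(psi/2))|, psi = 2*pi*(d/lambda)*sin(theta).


psi = 2*pi*0.57700*sin(6.5100 deg) = 0.4110354 rad
AF = |sin(2*0.4110354/2) / (2*sin(0.4110354/2))| = 0.9790

0.9790


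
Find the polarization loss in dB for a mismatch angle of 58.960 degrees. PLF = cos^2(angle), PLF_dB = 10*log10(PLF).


PLF_linear = cos^2(58.960 deg) = 0.2658809
PLF_dB = 10 * log10(0.2658809) = -5.753 dB

-5.753 dB


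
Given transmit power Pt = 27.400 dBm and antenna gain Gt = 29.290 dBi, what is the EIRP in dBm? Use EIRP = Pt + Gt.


EIRP = Pt + Gt = 27.400 + 29.290 = 56.69 dBm

56.69 dBm


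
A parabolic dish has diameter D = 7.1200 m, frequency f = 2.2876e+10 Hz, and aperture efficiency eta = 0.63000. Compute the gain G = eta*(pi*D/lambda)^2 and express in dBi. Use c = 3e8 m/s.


lambda = c / f = 3.0000e+08 / 2.2876e+10 = 0.01311418 m
G_linear = 0.63000 * (pi * 7.1200 / 0.01311418)^2 = 1.832812e+06
G_dBi = 10 * log10(1.832812e+06) = 62.63 dBi

62.63 dBi


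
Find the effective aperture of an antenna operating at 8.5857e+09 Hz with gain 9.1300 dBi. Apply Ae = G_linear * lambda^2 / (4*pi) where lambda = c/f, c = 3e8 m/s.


lambda = c / f = 3.0000e+08 / 8.5857e+09 = 0.03494182 m
G_linear = 10^(9.1300/10) = 8.184648
Ae = G_linear * lambda^2 / (4*pi) = 8.184648 * 0.03494182^2 / (4*pi) = 7.952e-04 m^2

7.952e-04 m^2


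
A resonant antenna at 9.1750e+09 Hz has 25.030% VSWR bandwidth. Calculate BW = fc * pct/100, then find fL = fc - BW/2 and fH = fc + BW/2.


BW = 9.1750e+09 * 25.030/100 = 2.296502e+09 Hz
fL = 9.1750e+09 - 2.296502e+09/2 = 8.027e+09 Hz
fH = 9.1750e+09 + 2.296502e+09/2 = 1.032e+10 Hz

BW=2.297e+09 Hz, fL=8.027e+09 Hz, fH=1.032e+10 Hz


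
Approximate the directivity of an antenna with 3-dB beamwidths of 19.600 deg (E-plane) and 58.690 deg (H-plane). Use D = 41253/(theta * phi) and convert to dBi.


D_linear = 41253 / (19.600 * 58.690) = 35.86207
D_dBi = 10 * log10(35.86207) = 15.55 dBi

15.55 dBi


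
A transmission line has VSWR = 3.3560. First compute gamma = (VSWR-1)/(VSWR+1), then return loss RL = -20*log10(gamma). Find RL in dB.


gamma = (3.3560 - 1) / (3.3560 + 1) = 0.5408632
RL = -20 * log10(0.5408632) = 5.338 dB

5.338 dB


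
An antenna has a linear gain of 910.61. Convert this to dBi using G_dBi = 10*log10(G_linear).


G_dBi = 10 * log10(910.61) = 29.59 dBi

29.59 dBi


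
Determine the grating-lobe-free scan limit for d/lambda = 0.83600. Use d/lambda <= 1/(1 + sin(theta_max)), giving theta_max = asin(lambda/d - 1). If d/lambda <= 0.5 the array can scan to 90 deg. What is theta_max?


lambda/d - 1 = 1/0.83600 - 1 = 0.1961722
theta_max = asin(0.1961722) = 11.31 deg

11.31 deg


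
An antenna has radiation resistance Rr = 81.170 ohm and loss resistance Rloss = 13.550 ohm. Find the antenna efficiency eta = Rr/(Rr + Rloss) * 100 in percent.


eta = 81.170 / (81.170 + 13.550) * 100 = 85.69%

85.69%


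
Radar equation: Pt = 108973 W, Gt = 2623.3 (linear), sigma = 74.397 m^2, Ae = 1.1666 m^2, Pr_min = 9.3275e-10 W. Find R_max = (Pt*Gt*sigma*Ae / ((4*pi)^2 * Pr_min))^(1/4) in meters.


R^4 = 108973*2623.3*74.397*1.1666 / ((4*pi)^2 * 9.3275e-10) = 1.684454e+17
R_max = 1.684454e+17^0.25 = 20259 m

20259 m


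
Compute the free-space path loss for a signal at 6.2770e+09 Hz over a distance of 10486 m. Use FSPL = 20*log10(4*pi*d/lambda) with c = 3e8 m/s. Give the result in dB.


lambda = c / f = 3.0000e+08 / 6.2770e+09 = 0.04779353 m
FSPL = 20 * log10(4*pi*10486/0.04779353) = 128.8 dB

128.8 dB


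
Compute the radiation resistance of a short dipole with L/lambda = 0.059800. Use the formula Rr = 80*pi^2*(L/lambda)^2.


Rr = 80 * pi^2 * (0.059800)^2 = 80 * 9.869604 * 3.576040e-03 = 2.824 ohm

2.824 ohm


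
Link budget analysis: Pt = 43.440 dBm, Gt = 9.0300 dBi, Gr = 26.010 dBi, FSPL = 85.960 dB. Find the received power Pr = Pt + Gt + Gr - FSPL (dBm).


Pr = 43.440 + 9.0300 + 26.010 - 85.960 = -7.48 dBm

-7.48 dBm


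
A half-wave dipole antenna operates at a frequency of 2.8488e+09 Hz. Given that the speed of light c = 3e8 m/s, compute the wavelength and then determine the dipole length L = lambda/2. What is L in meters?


lambda = c / f = 3.0000e+08 / 2.8488e+09 = 0.1053075 m
L = lambda / 2 = 0.1053075 / 2 = 0.05265 m

0.05265 m


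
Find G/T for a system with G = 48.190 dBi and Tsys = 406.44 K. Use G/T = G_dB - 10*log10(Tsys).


G/T = 48.190 - 10*log10(406.44) = 48.190 - 26.08996 = 22.10 dB/K

22.10 dB/K


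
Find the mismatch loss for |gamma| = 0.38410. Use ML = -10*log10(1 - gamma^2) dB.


ML = -10 * log10(1 - 0.38410^2) = -10 * log10(0.85246719) = 0.6932 dB

0.6932 dB


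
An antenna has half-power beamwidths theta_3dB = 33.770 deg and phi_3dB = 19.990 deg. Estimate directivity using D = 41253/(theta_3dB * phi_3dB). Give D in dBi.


D_linear = 41253 / (33.770 * 19.990) = 61.10992
D_dBi = 10 * log10(61.10992) = 17.86 dBi

17.86 dBi


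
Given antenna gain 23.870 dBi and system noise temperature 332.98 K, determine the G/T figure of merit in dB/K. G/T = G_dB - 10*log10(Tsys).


G/T = 23.870 - 10*log10(332.98) = 23.870 - 25.22418 = -1.354 dB/K

-1.354 dB/K


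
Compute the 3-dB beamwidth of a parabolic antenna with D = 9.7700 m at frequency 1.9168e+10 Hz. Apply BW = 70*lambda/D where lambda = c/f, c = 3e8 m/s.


lambda = c / f = 3.0000e+08 / 1.9168e+10 = 0.01565109 m
BW = 70 * 0.01565109 / 9.7700 = 0.1121 deg

0.1121 deg


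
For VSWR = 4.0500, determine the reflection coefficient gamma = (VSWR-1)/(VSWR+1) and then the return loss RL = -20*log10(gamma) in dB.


gamma = (4.0500 - 1) / (4.0500 + 1) = 0.6039604
RL = -20 * log10(0.6039604) = 4.380 dB

4.380 dB


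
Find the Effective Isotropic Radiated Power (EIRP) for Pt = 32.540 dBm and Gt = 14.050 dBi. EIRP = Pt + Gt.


EIRP = Pt + Gt = 32.540 + 14.050 = 46.59 dBm

46.59 dBm


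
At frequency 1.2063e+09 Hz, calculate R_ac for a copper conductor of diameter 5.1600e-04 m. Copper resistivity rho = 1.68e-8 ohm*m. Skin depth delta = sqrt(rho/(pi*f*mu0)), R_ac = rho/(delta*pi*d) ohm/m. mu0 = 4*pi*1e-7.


delta = sqrt(1.68e-8 / (pi * 1.2063e+09 * 4*pi*1e-7)) = 1.878223e-06 m
R_ac = 1.68e-8 / (1.878223e-06 * pi * 5.1600e-04) = 5.518 ohm/m

5.518 ohm/m


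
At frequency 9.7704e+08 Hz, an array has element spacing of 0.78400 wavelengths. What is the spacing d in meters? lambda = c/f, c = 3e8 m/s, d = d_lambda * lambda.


lambda = c / f = 3.0000e+08 / 9.7704e+08 = 0.3070499 m
d = 0.78400 * 0.3070499 = 0.2407 m

0.2407 m


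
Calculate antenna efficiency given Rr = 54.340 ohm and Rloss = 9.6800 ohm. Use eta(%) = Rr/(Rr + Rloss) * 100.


eta = 54.340 / (54.340 + 9.6800) * 100 = 84.88%

84.88%


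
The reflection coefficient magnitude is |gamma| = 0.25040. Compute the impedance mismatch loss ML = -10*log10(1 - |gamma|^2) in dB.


ML = -10 * log10(1 - 0.25040^2) = -10 * log10(0.93729984) = 0.2812 dB

0.2812 dB


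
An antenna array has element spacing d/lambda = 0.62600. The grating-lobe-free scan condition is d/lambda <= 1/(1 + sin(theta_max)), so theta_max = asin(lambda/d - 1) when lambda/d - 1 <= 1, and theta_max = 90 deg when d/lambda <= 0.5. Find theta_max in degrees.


lambda/d - 1 = 1/0.62600 - 1 = 0.5974441
theta_max = asin(0.5974441) = 36.69 deg

36.69 deg


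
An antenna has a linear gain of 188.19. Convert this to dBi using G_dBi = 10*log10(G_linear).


G_dBi = 10 * log10(188.19) = 22.75 dBi

22.75 dBi


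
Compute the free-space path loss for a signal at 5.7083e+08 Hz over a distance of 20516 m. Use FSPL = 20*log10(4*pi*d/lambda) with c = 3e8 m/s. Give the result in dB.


lambda = c / f = 3.0000e+08 / 5.7083e+08 = 0.5255505 m
FSPL = 20 * log10(4*pi*20516/0.5255505) = 113.8 dB

113.8 dB


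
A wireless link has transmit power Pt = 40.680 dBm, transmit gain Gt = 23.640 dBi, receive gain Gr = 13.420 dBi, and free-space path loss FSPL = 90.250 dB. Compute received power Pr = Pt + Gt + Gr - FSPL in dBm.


Pr = 40.680 + 23.640 + 13.420 - 90.250 = -12.51 dBm

-12.51 dBm


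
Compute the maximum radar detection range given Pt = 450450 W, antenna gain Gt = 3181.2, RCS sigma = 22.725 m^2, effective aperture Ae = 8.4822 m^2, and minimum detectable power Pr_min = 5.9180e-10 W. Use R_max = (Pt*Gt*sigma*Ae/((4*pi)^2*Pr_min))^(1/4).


R^4 = 450450*3181.2*22.725*8.4822 / ((4*pi)^2 * 5.9180e-10) = 2.955665e+18
R_max = 2.955665e+18^0.25 = 41463 m

41463 m


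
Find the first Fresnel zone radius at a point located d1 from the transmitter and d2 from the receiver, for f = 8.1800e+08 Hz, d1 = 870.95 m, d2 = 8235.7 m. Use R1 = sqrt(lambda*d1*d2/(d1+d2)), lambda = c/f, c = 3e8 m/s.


lambda = c / f = 3.0000e+08 / 8.1800e+08 = 0.3667482 m
R1 = sqrt(0.3667482 * 870.95 * 8235.7 / (870.95 + 8235.7)) = 17.00 m

17.00 m


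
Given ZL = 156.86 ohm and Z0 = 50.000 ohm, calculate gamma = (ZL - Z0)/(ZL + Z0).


gamma = (156.86 - 50.000) / (156.86 + 50.000) = 0.5166

0.5166


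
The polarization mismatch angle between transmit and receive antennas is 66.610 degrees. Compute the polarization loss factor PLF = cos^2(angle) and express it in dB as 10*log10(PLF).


PLF_linear = cos^2(66.610 deg) = 0.1575992
PLF_dB = 10 * log10(0.1575992) = -8.024 dB

-8.024 dB


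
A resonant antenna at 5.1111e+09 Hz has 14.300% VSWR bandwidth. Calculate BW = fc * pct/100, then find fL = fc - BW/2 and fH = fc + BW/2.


BW = 5.1111e+09 * 14.300/100 = 7.308873e+08 Hz
fL = 5.1111e+09 - 7.308873e+08/2 = 4.746e+09 Hz
fH = 5.1111e+09 + 7.308873e+08/2 = 5.477e+09 Hz

BW=7.309e+08 Hz, fL=4.746e+09 Hz, fH=5.477e+09 Hz


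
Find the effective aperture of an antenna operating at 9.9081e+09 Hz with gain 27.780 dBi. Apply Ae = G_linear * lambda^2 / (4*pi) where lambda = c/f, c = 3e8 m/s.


lambda = c / f = 3.0000e+08 / 9.9081e+09 = 0.03027826 m
G_linear = 10^(27.780/10) = 599.7911
Ae = G_linear * lambda^2 / (4*pi) = 599.7911 * 0.03027826^2 / (4*pi) = 0.04376 m^2

0.04376 m^2


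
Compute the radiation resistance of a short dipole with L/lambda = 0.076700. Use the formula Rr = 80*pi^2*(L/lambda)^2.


Rr = 80 * pi^2 * (0.076700)^2 = 80 * 9.869604 * 5.882890e-03 = 4.645 ohm

4.645 ohm


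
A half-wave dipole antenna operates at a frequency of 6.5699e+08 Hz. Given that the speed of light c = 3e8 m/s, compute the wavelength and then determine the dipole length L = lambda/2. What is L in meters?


lambda = c / f = 3.0000e+08 / 6.5699e+08 = 0.4566280 m
L = lambda / 2 = 0.4566280 / 2 = 0.2283 m

0.2283 m


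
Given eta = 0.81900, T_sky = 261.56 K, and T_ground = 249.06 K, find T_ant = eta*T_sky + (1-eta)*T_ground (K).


T_ant = 0.81900 * 261.56 + (1 - 0.81900) * 249.06 = 259.3 K

259.3 K


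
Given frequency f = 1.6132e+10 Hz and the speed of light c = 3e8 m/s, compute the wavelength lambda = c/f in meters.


lambda = c / f = 3.0000e+08 / 1.6132e+10 = 0.01860 m

0.01860 m


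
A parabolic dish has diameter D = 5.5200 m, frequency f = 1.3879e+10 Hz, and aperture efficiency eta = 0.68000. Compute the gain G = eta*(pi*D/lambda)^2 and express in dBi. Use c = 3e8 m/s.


lambda = c / f = 3.0000e+08 / 1.3879e+10 = 0.02161539 m
G_linear = 0.68000 * (pi * 5.5200 / 0.02161539)^2 = 437684.0
G_dBi = 10 * log10(437684.0) = 56.41 dBi

56.41 dBi


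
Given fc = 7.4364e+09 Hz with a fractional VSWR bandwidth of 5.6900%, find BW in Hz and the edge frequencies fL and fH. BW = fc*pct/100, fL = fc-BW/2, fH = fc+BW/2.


BW = 7.4364e+09 * 5.6900/100 = 4.231312e+08 Hz
fL = 7.4364e+09 - 4.231312e+08/2 = 7.225e+09 Hz
fH = 7.4364e+09 + 4.231312e+08/2 = 7.648e+09 Hz

BW=4.231e+08 Hz, fL=7.225e+09 Hz, fH=7.648e+09 Hz


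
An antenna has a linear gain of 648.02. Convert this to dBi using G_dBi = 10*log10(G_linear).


G_dBi = 10 * log10(648.02) = 28.12 dBi

28.12 dBi


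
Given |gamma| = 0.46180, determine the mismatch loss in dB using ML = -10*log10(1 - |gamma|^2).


ML = -10 * log10(1 - 0.46180^2) = -10 * log10(0.78674076) = 1.042 dB

1.042 dB


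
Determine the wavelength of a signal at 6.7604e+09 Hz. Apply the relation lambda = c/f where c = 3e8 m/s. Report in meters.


lambda = c / f = 3.0000e+08 / 6.7604e+09 = 0.04438 m

0.04438 m


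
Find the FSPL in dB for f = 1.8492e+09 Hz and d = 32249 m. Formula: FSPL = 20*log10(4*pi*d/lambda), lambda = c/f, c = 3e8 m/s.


lambda = c / f = 3.0000e+08 / 1.8492e+09 = 0.1622323 m
FSPL = 20 * log10(4*pi*32249/0.1622323) = 128.0 dB

128.0 dB


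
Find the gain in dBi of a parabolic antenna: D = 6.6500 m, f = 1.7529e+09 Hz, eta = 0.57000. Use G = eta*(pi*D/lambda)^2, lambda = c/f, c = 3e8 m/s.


lambda = c / f = 3.0000e+08 / 1.7529e+09 = 0.1711450 m
G_linear = 0.57000 * (pi * 6.6500 / 0.1711450)^2 = 8493.554
G_dBi = 10 * log10(8493.554) = 39.29 dBi

39.29 dBi


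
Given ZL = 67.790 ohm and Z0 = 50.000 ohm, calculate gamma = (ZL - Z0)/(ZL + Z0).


gamma = (67.790 - 50.000) / (67.790 + 50.000) = 0.1510

0.1510


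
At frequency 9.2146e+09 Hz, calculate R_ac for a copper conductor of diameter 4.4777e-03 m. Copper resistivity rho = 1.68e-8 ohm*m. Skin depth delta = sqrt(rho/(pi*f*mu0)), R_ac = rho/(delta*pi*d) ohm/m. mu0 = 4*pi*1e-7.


delta = sqrt(1.68e-8 / (pi * 9.2146e+09 * 4*pi*1e-7)) = 6.795736e-07 m
R_ac = 1.68e-8 / (6.795736e-07 * pi * 4.4777e-03) = 1.757 ohm/m

1.757 ohm/m


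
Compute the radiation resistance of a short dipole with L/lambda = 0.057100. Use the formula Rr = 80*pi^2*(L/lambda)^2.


Rr = 80 * pi^2 * (0.057100)^2 = 80 * 9.869604 * 3.260410e-03 = 2.574 ohm

2.574 ohm


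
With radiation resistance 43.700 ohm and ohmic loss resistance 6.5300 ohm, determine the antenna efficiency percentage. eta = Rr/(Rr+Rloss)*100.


eta = 43.700 / (43.700 + 6.5300) * 100 = 87.00%

87.00%


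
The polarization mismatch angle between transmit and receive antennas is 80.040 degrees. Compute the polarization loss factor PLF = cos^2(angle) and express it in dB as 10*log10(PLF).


PLF_linear = cos^2(80.040 deg) = 0.02991537
PLF_dB = 10 * log10(0.02991537) = -15.24 dB

-15.24 dB


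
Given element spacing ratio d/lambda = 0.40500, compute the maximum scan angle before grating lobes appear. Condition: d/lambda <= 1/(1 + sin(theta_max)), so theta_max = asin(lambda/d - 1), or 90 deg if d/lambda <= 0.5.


lambda/d - 1 = 1/0.40500 - 1 = 1.469136 >= 1
d/lambda <= 0.5, so the array can scan to endfire without grating lobes: theta_max = 90 deg

90 deg


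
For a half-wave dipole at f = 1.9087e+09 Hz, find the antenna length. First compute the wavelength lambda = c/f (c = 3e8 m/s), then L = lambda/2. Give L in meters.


lambda = c / f = 3.0000e+08 / 1.9087e+09 = 0.1571750 m
L = lambda / 2 = 0.1571750 / 2 = 0.07859 m

0.07859 m


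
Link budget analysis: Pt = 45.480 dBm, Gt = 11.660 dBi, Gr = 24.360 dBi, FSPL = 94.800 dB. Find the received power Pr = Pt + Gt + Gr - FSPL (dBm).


Pr = 45.480 + 11.660 + 24.360 - 94.800 = -13.30 dBm

-13.30 dBm


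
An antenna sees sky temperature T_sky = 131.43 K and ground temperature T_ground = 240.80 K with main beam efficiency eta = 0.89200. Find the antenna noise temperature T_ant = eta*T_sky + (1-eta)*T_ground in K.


T_ant = 0.89200 * 131.43 + (1 - 0.89200) * 240.80 = 143.2 K

143.2 K


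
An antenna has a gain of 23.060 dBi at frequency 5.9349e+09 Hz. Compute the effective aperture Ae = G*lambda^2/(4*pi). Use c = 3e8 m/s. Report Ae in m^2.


lambda = c / f = 3.0000e+08 / 5.9349e+09 = 0.05054845 m
G_linear = 10^(23.060/10) = 202.3019
Ae = G_linear * lambda^2 / (4*pi) = 202.3019 * 0.05054845^2 / (4*pi) = 0.04113 m^2

0.04113 m^2


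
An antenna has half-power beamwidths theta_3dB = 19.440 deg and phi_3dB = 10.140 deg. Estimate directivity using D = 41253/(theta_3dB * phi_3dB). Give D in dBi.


D_linear = 41253 / (19.440 * 10.140) = 209.2769
D_dBi = 10 * log10(209.2769) = 23.21 dBi

23.21 dBi


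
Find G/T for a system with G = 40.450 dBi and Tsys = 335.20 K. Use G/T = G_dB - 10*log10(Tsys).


G/T = 40.450 - 10*log10(335.20) = 40.450 - 25.25304 = 15.20 dB/K

15.20 dB/K


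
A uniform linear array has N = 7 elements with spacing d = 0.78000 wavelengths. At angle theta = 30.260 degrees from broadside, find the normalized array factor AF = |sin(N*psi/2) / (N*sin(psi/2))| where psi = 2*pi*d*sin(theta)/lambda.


psi = 2*pi*0.78000*sin(30.260 deg) = 2.469677 rad
AF = |sin(7*2.469677/2) / (7*sin(2.469677/2))| = 0.1065

0.1065


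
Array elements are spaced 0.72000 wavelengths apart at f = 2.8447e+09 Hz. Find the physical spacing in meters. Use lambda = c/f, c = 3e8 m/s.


lambda = c / f = 3.0000e+08 / 2.8447e+09 = 0.1054593 m
d = 0.72000 * 0.1054593 = 0.07593 m

0.07593 m


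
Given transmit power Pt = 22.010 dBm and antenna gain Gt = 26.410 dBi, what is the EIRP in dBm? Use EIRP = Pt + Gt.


EIRP = Pt + Gt = 22.010 + 26.410 = 48.42 dBm

48.42 dBm


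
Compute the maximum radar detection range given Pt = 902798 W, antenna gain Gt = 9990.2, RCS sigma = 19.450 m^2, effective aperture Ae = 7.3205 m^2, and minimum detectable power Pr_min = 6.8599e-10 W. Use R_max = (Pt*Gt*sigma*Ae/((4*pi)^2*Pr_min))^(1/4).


R^4 = 902798*9990.2*19.450*7.3205 / ((4*pi)^2 * 6.8599e-10) = 1.185462e+19
R_max = 1.185462e+19^0.25 = 58678 m

58678 m


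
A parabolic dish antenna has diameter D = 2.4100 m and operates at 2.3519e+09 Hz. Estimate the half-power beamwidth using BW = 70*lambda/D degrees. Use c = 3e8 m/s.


lambda = c / f = 3.0000e+08 / 2.3519e+09 = 0.1275564 m
BW = 70 * 0.1275564 / 2.4100 = 3.705 deg

3.705 deg


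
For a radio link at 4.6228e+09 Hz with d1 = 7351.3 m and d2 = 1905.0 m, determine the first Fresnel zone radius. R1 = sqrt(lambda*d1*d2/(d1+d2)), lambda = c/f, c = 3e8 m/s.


lambda = c / f = 3.0000e+08 / 4.6228e+09 = 0.06489573 m
R1 = sqrt(0.06489573 * 7351.3 * 1905.0 / (7351.3 + 1905.0)) = 9.909 m

9.909 m


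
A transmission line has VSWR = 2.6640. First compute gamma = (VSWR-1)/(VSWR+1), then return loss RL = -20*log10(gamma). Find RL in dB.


gamma = (2.6640 - 1) / (2.6640 + 1) = 0.4541485
RL = -20 * log10(0.4541485) = 6.856 dB

6.856 dB


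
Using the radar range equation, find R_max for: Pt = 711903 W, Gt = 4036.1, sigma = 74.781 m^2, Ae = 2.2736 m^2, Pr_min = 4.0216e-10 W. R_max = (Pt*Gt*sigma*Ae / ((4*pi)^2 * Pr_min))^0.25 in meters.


R^4 = 711903*4036.1*74.781*2.2736 / ((4*pi)^2 * 4.0216e-10) = 7.692535e+18
R_max = 7.692535e+18^0.25 = 52664 m

52664 m


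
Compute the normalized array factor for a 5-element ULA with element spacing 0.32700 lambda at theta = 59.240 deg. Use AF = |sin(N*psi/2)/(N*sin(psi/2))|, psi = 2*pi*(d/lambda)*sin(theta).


psi = 2*pi*0.32700*sin(59.240 deg) = 1.765554 rad
AF = |sin(5*1.765554/2) / (5*sin(1.765554/2))| = 0.2474

0.2474


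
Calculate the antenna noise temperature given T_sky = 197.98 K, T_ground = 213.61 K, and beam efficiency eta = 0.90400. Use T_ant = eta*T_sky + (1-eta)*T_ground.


T_ant = 0.90400 * 197.98 + (1 - 0.90400) * 213.61 = 199.5 K

199.5 K


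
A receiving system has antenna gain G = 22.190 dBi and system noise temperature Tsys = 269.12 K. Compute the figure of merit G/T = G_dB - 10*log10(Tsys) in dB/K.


G/T = 22.190 - 10*log10(269.12) = 22.190 - 24.29946 = -2.109 dB/K

-2.109 dB/K


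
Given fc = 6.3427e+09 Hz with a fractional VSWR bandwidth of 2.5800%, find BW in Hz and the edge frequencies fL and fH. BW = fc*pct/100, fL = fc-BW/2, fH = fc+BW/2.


BW = 6.3427e+09 * 2.5800/100 = 1.636417e+08 Hz
fL = 6.3427e+09 - 1.636417e+08/2 = 6.261e+09 Hz
fH = 6.3427e+09 + 1.636417e+08/2 = 6.425e+09 Hz

BW=1.636e+08 Hz, fL=6.261e+09 Hz, fH=6.425e+09 Hz


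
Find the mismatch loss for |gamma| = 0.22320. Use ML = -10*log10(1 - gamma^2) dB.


ML = -10 * log10(1 - 0.22320^2) = -10 * log10(0.95018176) = 0.2219 dB

0.2219 dB


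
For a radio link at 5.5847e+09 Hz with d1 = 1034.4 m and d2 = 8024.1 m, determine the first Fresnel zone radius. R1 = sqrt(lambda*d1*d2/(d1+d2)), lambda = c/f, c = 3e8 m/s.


lambda = c / f = 3.0000e+08 / 5.5847e+09 = 0.05371819 m
R1 = sqrt(0.05371819 * 1034.4 * 8024.1 / (1034.4 + 8024.1)) = 7.016 m

7.016 m


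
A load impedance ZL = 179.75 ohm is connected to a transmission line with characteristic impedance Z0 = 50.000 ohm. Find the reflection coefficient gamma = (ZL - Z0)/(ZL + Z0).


gamma = (179.75 - 50.000) / (179.75 + 50.000) = 0.5647

0.5647


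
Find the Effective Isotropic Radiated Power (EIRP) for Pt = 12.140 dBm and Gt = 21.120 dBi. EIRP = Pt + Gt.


EIRP = Pt + Gt = 12.140 + 21.120 = 33.26 dBm

33.26 dBm


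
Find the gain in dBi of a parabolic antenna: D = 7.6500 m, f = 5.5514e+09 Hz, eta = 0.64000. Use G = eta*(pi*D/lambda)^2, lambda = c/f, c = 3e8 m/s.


lambda = c / f = 3.0000e+08 / 5.5514e+09 = 0.05404042 m
G_linear = 0.64000 * (pi * 7.6500 / 0.05404042)^2 = 126580.0
G_dBi = 10 * log10(126580.0) = 51.02 dBi

51.02 dBi


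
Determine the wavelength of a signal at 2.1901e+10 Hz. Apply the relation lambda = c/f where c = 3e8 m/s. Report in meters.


lambda = c / f = 3.0000e+08 / 2.1901e+10 = 0.01370 m

0.01370 m


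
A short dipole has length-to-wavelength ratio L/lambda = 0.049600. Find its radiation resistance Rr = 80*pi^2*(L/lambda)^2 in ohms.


Rr = 80 * pi^2 * (0.049600)^2 = 80 * 9.869604 * 2.460160e-03 = 1.942 ohm

1.942 ohm


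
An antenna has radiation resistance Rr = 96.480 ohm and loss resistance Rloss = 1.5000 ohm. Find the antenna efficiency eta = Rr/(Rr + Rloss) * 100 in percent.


eta = 96.480 / (96.480 + 1.5000) * 100 = 98.47%

98.47%


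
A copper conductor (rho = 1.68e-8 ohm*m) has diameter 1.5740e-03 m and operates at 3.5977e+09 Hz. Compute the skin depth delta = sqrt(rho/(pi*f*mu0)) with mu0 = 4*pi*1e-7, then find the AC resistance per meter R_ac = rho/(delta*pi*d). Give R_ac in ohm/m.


delta = sqrt(1.68e-8 / (pi * 3.5977e+09 * 4*pi*1e-7)) = 1.087583e-06 m
R_ac = 1.68e-8 / (1.087583e-06 * pi * 1.5740e-03) = 3.124 ohm/m

3.124 ohm/m


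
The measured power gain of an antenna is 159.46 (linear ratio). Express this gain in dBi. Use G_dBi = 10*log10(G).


G_dBi = 10 * log10(159.46) = 22.03 dBi

22.03 dBi


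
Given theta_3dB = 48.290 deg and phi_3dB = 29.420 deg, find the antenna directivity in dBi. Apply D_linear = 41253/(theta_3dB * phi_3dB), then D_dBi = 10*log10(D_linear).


D_linear = 41253 / (48.290 * 29.420) = 29.03726
D_dBi = 10 * log10(29.03726) = 14.63 dBi

14.63 dBi


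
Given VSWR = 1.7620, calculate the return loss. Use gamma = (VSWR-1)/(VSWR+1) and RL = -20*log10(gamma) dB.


gamma = (1.7620 - 1) / (1.7620 + 1) = 0.2758870
RL = -20 * log10(0.2758870) = 11.19 dB

11.19 dB


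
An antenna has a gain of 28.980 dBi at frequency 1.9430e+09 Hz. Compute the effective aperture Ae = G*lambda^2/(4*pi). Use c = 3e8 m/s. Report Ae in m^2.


lambda = c / f = 3.0000e+08 / 1.9430e+09 = 0.1544004 m
G_linear = 10^(28.980/10) = 790.6786
Ae = G_linear * lambda^2 / (4*pi) = 790.6786 * 0.1544004^2 / (4*pi) = 1.500 m^2

1.500 m^2


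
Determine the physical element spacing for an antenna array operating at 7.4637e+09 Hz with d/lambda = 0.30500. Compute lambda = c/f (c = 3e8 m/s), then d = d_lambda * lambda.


lambda = c / f = 3.0000e+08 / 7.4637e+09 = 0.04019454 m
d = 0.30500 * 0.04019454 = 0.01226 m

0.01226 m


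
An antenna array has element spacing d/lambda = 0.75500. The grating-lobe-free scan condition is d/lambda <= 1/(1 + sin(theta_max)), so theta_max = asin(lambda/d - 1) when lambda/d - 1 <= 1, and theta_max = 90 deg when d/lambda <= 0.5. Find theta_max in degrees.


lambda/d - 1 = 1/0.75500 - 1 = 0.3245033
theta_max = asin(0.3245033) = 18.94 deg

18.94 deg


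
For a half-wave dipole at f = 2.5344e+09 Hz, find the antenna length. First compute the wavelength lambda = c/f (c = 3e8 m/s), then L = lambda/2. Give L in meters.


lambda = c / f = 3.0000e+08 / 2.5344e+09 = 0.1183712 m
L = lambda / 2 = 0.1183712 / 2 = 0.05919 m

0.05919 m


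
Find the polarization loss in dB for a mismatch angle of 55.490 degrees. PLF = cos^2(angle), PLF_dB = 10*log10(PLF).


PLF_linear = cos^2(55.490 deg) = 0.3209790
PLF_dB = 10 * log10(0.3209790) = -4.935 dB

-4.935 dB


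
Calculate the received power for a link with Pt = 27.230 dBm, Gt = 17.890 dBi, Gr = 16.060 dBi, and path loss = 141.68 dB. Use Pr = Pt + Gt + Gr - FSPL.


Pr = 27.230 + 17.890 + 16.060 - 141.68 = -80.50 dBm

-80.50 dBm


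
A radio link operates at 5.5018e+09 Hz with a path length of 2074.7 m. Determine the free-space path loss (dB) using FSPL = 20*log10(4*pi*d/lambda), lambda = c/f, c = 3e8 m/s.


lambda = c / f = 3.0000e+08 / 5.5018e+09 = 0.05452761 m
FSPL = 20 * log10(4*pi*2074.7/0.05452761) = 113.6 dB

113.6 dB


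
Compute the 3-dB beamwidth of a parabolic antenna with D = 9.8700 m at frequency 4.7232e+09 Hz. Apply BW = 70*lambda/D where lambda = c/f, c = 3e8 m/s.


lambda = c / f = 3.0000e+08 / 4.7232e+09 = 0.06351626 m
BW = 70 * 0.06351626 / 9.8700 = 0.4505 deg

0.4505 deg


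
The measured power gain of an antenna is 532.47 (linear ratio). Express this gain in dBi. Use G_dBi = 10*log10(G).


G_dBi = 10 * log10(532.47) = 27.26 dBi

27.26 dBi


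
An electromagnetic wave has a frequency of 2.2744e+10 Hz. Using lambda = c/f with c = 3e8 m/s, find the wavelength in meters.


lambda = c / f = 3.0000e+08 / 2.2744e+10 = 0.01319 m

0.01319 m


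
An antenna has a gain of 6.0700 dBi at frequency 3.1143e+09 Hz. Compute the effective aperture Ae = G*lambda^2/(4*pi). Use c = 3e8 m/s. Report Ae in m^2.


lambda = c / f = 3.0000e+08 / 3.1143e+09 = 0.09632983 m
G_linear = 10^(6.0700/10) = 4.045759
Ae = G_linear * lambda^2 / (4*pi) = 4.045759 * 0.09632983^2 / (4*pi) = 2.988e-03 m^2

2.988e-03 m^2


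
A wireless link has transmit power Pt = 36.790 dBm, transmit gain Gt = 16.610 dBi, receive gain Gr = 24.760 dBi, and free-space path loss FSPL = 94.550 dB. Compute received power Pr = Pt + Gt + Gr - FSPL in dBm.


Pr = 36.790 + 16.610 + 24.760 - 94.550 = -16.39 dBm

-16.39 dBm


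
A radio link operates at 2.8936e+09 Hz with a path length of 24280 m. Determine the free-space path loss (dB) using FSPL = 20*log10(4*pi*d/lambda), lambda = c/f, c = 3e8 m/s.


lambda = c / f = 3.0000e+08 / 2.8936e+09 = 0.1036771 m
FSPL = 20 * log10(4*pi*24280/0.1036771) = 129.4 dB

129.4 dB


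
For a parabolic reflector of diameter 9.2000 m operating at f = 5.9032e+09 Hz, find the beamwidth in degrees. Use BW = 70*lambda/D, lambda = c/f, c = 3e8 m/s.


lambda = c / f = 3.0000e+08 / 5.9032e+09 = 0.05081989 m
BW = 70 * 0.05081989 / 9.2000 = 0.3867 deg

0.3867 deg


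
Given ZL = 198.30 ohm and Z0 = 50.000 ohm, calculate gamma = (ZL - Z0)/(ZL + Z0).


gamma = (198.30 - 50.000) / (198.30 + 50.000) = 0.5973

0.5973


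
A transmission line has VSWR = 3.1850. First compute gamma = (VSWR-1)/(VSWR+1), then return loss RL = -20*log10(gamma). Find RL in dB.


gamma = (3.1850 - 1) / (3.1850 + 1) = 0.5221027
RL = -20 * log10(0.5221027) = 5.645 dB

5.645 dB
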